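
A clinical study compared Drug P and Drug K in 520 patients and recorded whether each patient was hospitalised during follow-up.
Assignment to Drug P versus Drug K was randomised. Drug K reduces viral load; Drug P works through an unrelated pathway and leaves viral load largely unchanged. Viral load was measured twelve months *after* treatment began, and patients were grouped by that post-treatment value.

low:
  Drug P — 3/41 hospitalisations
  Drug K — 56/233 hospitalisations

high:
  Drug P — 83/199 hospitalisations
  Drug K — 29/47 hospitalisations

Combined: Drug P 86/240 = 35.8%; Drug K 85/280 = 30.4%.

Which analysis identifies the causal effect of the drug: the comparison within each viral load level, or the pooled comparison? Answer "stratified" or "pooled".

Within every viral load level Drug P has the lower rate, yet pooled Drug K does — Simpson's reversal.
Viral load here is a post-treatment variable shaped by the drug; conditioning on it would introduce bias rather than remove it. The overall comparison is the causal one.
Pooled: Drug P 35.8% vs Drug K 30.4%; Drug K is lower overall.

pooled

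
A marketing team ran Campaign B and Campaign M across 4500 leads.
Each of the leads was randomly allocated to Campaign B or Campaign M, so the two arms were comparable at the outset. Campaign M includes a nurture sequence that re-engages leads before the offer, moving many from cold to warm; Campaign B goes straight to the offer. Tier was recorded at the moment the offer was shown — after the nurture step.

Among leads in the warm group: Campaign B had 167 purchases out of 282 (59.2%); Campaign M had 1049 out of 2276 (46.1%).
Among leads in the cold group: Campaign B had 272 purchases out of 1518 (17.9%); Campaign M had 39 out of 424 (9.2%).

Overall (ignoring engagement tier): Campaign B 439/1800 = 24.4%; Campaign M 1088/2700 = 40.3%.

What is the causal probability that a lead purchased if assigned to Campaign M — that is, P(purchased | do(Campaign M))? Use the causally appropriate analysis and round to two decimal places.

Engagement tier is downstream of the campaign. One should not condition on a consequence of treatment, so the overall rates are the right comparison.
So P(outcome | do(Campaign M)) is just the pooled rate for Campaign M: 1088/2700 = 0.403.

0.40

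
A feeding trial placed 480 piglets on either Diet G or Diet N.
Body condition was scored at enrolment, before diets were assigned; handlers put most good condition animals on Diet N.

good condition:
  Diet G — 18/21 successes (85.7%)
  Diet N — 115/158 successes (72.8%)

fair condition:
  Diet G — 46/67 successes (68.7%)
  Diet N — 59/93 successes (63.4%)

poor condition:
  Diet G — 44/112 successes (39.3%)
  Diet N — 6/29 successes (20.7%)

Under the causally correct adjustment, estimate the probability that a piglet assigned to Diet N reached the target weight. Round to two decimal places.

0.54

The stratified and pooled comparisons disagree (Diet G wins within each starting body condition; Diet N wins overall), so the answer turns on the causal role of starting body condition.
Starting body condition satisfies the back-door criterion: it is not a descendant of the diet, and it blocks the spurious path from diet to outcome. Adjusting for it (i.e., using the within-starting body condition rates) gives the causal effect.
Standardising Diet N to the population starting body condition mix: 0.373·115/158 + 0.333·59/93 + 0.294·6/29 = 0.544.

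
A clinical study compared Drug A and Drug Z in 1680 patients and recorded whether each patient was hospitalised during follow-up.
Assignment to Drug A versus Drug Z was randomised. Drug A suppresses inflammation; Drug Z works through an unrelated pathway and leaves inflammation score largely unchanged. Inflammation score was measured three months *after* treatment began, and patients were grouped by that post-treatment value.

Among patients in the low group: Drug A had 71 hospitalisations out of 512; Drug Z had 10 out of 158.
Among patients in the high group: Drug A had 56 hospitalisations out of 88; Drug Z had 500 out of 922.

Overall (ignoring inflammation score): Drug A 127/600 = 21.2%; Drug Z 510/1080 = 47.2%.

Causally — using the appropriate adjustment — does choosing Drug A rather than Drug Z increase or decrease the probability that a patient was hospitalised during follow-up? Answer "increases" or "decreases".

decreases

Inflammation score here is a post-treatment variable shaped by the drug; conditioning on it would introduce bias rather than remove it. The overall comparison is the causal one.
Pooled: Drug A 21.2% vs Drug Z 47.2%; Drug A is lower overall.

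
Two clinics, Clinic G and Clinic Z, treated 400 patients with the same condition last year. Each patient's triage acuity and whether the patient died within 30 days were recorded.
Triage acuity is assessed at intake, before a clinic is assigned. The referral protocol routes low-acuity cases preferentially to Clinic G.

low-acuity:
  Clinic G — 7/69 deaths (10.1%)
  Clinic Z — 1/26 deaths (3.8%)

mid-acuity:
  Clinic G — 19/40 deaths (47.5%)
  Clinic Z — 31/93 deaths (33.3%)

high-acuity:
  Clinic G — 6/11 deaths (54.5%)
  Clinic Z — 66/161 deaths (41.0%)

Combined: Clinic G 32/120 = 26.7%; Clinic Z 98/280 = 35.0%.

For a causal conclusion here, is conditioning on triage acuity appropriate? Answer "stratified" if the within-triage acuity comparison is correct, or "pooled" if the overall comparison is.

The triage acuity-specific comparison favours Clinic Z throughout, but the pooled figures favour Clinic G. The question is whether to condition on triage acuity.
The imbalance in triage acuity arose from how patients were allocated, not from anything the clinic did; and triage acuity independently affects the outcome. The pooled gap is confounded — condition on triage acuity.
Within each level — low-acuity: 10.1% vs 3.8%; mid-acuity: 47.5% vs 33.3%; high-acuity: 54.5% vs 41.0% — Clinic Z is lower every time.

stratified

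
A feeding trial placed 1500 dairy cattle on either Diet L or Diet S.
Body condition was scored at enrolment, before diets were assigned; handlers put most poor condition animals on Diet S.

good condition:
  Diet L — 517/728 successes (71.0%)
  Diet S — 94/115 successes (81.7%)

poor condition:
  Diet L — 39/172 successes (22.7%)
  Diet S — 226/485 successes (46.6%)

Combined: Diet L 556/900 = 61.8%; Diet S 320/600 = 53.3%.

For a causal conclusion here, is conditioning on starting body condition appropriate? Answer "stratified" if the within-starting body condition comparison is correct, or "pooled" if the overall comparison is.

stratified

Nothing the diet does changes starting body condition; the imbalance is an allocation artefact. With starting body condition also predicting the outcome, the pooled figure is confounded, and the within-stratum comparison is the causal one.
Within each level — good condition: 71.0% vs 81.7%; poor condition: 22.7% vs 46.6% — Diet S is higher every time.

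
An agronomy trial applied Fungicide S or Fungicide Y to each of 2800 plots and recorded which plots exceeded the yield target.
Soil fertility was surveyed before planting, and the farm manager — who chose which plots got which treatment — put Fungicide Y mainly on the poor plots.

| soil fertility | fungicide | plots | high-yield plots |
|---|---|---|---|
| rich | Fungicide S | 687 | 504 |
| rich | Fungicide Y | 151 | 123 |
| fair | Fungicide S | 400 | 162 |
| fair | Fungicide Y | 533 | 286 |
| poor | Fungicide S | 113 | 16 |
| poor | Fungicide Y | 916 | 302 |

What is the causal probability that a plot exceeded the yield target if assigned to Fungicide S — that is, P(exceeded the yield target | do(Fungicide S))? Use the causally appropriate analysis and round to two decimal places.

0.41

The stratified and pooled comparisons disagree (Fungicide Y wins within each soil fertility; Fungicide S wins overall), so the answer turns on the causal role of soil fertility.
The imbalance in soil fertility arose from how plots were allocated, not from anything the fungicide did; and soil fertility independently affects the outcome. The pooled gap is confounded — condition on soil fertility.
Standardising Fungicide S to the population soil fertility mix: 0.299·504/687 + 0.333·162/400 + 0.367·16/113 = 0.407.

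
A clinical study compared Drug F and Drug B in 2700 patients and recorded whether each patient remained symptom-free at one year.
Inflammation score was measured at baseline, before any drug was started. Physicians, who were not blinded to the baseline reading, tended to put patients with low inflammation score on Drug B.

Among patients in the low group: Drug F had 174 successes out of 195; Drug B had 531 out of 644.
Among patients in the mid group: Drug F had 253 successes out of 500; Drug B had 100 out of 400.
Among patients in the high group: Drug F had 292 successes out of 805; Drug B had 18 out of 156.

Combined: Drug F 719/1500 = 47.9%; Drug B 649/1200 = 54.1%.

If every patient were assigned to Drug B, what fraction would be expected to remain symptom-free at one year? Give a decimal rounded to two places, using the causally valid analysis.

0.38

Since inflammation score is a pre-existing factor (not a product of the drug) and it affects the outcome on its own, it is a confounder. The stratified rates, not the pooled rate, identify the causal effect.
Standardising Drug B to the population inflammation score mix: 0.311·531/644 + 0.333·100/400 + 0.356·18/156 = 0.381.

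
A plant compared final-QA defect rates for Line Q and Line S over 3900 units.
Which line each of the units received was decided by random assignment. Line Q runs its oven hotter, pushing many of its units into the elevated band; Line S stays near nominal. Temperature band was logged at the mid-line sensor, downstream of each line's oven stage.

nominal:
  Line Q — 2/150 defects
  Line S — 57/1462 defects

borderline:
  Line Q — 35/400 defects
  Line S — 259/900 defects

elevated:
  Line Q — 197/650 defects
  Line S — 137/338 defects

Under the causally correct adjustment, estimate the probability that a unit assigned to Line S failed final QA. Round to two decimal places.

The stratified and pooled comparisons disagree (Line Q wins within each in-process temperature band; Line S wins overall), so the answer turns on the causal role of in-process temperature band.
Stratifying would compare lines among units the lines themselves sorted into in-process temperature band groups — a form of selection on an intermediate. The unconditioned pooled rates give the total causal effect.
So P(outcome | do(Line S)) is just the pooled rate for Line S: 453/2700 = 0.168.

0.17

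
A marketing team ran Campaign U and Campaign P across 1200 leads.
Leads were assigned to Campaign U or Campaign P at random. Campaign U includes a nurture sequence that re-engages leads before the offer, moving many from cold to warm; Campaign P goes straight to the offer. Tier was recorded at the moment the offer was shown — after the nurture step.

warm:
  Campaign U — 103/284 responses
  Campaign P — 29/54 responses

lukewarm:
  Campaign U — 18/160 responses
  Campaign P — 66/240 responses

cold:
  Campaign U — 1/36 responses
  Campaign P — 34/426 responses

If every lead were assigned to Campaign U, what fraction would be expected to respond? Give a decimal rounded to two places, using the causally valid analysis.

The engagement tier-specific comparison favours Campaign P throughout, but the pooled figures favour Campaign U. The question is whether to condition on engagement tier.
Engagement tier is recorded after the campaign and is itself shifted by it — it sits on the causal path from campaign to outcome. Conditioning on a mediator would strip out part of the effect we want; the pooled comparison gives the total causal effect.
So P(outcome | do(Campaign U)) is just the pooled rate for Campaign U: 122/480 = 0.254.

0.25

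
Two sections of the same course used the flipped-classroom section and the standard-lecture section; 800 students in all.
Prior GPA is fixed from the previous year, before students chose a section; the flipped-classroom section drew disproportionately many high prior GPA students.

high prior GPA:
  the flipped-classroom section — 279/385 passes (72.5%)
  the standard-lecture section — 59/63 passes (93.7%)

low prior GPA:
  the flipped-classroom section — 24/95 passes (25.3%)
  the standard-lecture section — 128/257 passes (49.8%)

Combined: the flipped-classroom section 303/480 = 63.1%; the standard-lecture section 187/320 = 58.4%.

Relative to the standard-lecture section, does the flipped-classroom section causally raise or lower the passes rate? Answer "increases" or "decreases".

Prior GPA band satisfies the back-door criterion: it is not a descendant of the teaching method, and it blocks the spurious path from teaching method to outcome. Adjusting for it (i.e., using the within-prior GPA band rates) gives the causal effect.
Within each level — high prior GPA: 72.5% vs 93.7%; low prior GPA: 25.3% vs 49.8% — the standard-lecture section is higher every time.

decreases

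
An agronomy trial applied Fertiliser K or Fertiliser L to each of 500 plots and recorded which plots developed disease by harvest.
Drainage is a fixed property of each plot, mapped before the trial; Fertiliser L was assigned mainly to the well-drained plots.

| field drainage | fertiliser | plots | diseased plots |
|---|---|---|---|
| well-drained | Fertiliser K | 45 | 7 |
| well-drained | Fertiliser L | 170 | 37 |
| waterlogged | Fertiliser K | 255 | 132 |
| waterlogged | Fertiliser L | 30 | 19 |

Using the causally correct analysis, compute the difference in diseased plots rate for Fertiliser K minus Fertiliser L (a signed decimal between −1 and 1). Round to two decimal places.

-0.09

Field drainage satisfies the back-door criterion: it is not a descendant of the fertiliser, and it blocks the spurious path from fertiliser to outcome. Adjusting for it (i.e., using the within-field drainage rates) gives the causal effect.
Adjusting over the population distribution of field drainage: 0.430·(0.156−0.218) + 0.570·(0.518−0.633) = -0.093.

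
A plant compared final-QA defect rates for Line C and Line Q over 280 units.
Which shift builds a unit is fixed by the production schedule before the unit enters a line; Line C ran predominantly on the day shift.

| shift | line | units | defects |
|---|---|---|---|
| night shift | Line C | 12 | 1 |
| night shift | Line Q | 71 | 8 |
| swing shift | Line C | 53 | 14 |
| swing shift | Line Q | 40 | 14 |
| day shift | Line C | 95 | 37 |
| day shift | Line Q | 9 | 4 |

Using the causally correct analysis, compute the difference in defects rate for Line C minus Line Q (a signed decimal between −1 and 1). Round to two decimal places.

-0.06

Shift is set before the line has any effect — it is not caused by the line — and it independently drives the outcome. That makes it a confounder, so the causal comparison is within shift levels.
Adjusting over the population distribution of shift: 0.296·(0.083−0.113) + 0.332·(0.264−0.350) + 0.371·(0.389−0.444) = -0.058.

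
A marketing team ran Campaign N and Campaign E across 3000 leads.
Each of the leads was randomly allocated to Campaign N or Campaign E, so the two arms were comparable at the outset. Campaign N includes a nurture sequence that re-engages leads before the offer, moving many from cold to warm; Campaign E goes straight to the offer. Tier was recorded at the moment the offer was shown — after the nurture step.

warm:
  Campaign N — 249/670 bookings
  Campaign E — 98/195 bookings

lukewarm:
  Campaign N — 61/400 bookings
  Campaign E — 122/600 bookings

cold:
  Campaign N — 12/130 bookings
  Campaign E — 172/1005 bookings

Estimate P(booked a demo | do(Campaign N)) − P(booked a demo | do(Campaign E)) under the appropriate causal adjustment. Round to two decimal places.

+0.05

Within every engagement tier level Campaign E has the higher rate, yet pooled Campaign N does — Simpson's reversal.
Engagement tier is downstream of the campaign. One should not condition on a consequence of treatment, so the overall rates are the right comparison.
The causal difference is the pooled difference: 0.268 − 0.218 = +0.051.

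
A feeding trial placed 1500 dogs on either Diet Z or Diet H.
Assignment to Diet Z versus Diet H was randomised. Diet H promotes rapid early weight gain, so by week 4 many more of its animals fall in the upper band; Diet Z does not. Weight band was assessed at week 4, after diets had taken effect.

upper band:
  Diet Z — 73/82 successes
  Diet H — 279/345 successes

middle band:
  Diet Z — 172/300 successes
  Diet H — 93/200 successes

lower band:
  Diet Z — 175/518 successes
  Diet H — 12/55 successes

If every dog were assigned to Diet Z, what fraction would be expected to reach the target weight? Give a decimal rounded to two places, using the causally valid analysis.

Diet Z is higher inside every week-4 weight band stratum but Diet H is higher in aggregate. Whether to stratify depends on how week-4 weight band relates to the diet.
Stratifying would compare diets among dogs the diets themselves sorted into week-4 weight band groups — a form of selection on an intermediate. The unconditioned pooled rates give the total causal effect.
So P(outcome | do(Diet Z)) is just the pooled rate for Diet Z: 420/900 = 0.467.

0.47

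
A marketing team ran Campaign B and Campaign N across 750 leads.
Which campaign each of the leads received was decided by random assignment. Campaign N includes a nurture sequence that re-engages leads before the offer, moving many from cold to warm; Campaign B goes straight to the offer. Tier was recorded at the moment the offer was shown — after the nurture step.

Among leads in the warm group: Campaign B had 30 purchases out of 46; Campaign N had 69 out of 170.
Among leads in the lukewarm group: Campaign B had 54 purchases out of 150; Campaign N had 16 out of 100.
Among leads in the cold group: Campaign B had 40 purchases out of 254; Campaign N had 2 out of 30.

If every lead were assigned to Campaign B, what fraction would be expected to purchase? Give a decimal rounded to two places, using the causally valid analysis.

The engagement tier-specific comparison favours Campaign B throughout, but the pooled figures favour Campaign N. The question is whether to condition on engagement tier.
Because the campaign influences engagement tier, engagement tier is a post-treatment mediator, not a confounder. Stratifying on it would bias the estimate; the causal effect is the crude pooled difference.
So P(outcome | do(Campaign B)) is just the pooled rate for Campaign B: 124/450 = 0.276.

0.28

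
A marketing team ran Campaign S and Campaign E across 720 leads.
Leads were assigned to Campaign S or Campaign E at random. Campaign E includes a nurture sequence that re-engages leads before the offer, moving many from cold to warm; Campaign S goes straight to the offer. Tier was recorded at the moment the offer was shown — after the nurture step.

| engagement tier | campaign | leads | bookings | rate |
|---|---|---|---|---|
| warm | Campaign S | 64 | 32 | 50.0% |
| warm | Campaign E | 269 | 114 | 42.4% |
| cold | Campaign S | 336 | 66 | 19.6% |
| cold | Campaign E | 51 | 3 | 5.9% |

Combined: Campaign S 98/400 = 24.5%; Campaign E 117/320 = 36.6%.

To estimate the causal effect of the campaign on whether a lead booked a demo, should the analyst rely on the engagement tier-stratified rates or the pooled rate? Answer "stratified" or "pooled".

pooled

Stratifying would compare campaigns among leads the campaigns themselves sorted into engagement tier groups — a form of selection on an intermediate. The unconditioned pooled rates give the total causal effect.
Pooled: Campaign S 24.5% vs Campaign E 36.6%; Campaign E is higher overall.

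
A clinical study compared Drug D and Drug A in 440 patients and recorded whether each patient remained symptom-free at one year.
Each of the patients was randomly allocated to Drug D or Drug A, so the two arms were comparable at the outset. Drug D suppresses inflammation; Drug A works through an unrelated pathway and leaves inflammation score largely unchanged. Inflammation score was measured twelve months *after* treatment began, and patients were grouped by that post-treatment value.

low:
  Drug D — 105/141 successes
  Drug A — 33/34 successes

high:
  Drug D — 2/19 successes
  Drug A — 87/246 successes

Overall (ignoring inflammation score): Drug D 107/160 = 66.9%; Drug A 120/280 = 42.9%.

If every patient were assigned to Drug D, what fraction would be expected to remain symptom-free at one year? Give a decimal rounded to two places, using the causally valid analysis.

The inflammation score-specific comparison favours Drug A throughout, but the pooled figures favour Drug D. The question is whether to condition on inflammation score.
Inflammation score is recorded after the drug and is itself shifted by it — it sits on the causal path from drug to outcome. Conditioning on a mediator would strip out part of the effect we want; the pooled comparison gives the total causal effect.
So P(outcome | do(Drug D)) is just the pooled rate for Drug D: 107/160 = 0.669.

0.67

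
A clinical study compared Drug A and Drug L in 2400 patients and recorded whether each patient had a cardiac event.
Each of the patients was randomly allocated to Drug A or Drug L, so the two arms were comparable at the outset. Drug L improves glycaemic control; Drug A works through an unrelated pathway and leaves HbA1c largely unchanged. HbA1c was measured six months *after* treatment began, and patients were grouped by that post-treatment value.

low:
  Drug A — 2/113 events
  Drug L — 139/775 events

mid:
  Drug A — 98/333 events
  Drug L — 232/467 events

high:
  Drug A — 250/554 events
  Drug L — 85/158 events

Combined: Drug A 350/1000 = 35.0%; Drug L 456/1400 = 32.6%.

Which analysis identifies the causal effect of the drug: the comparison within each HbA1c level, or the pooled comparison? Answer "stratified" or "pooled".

pooled

The distribution of HbA1c is itself part of what the drug does — it is an intermediate outcome. Holding it fixed would remove that part of the effect; the total effect is the pooled difference.
Pooled: Drug A 35.0% vs Drug L 32.6%; Drug L is lower overall.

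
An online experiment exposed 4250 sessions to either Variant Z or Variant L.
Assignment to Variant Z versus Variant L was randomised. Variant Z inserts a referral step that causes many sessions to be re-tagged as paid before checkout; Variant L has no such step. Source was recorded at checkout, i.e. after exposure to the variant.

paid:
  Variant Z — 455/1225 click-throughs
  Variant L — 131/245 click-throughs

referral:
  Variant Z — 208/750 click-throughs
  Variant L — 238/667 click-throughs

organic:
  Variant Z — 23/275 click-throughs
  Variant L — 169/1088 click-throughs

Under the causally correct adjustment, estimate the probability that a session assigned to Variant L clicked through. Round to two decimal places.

0.27

Traffic source is recorded after the variant and is itself shifted by it — it sits on the causal path from variant to outcome. Conditioning on a mediator would strip out part of the effect we want; the pooled comparison gives the total causal effect.
So P(outcome | do(Variant L)) is just the pooled rate for Variant L: 538/2000 = 0.269.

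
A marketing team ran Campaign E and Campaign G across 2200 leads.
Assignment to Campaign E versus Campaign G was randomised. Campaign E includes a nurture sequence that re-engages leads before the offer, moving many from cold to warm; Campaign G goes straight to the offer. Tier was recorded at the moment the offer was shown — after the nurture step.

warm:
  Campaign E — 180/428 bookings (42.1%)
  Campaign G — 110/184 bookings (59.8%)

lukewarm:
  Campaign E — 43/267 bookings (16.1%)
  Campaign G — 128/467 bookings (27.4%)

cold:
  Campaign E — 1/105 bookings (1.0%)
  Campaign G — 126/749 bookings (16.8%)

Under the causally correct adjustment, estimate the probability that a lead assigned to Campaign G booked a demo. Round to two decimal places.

Engagement tier here is a post-treatment variable shaped by the campaign; conditioning on it would introduce bias rather than remove it. The overall comparison is the causal one.
So P(outcome | do(Campaign G)) is just the pooled rate for Campaign G: 364/1400 = 0.260.

0.26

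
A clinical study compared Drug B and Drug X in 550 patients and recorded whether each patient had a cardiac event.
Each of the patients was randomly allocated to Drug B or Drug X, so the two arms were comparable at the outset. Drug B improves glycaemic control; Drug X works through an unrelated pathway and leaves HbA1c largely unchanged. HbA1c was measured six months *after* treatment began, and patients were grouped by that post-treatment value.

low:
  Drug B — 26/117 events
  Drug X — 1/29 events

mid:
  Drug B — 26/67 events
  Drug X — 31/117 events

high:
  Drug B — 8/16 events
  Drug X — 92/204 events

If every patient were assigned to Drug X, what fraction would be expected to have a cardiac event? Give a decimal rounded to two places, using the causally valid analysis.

Within every HbA1c level Drug X has the lower rate, yet pooled Drug B does — Simpson's reversal.
HbA1c lies on the pathway drug → HbA1c → outcome, so adjusting for it blocks the indirect effect. For the total causal effect of drug, use the unadjusted pooled rates.
So P(outcome | do(Drug X)) is just the pooled rate for Drug X: 124/350 = 0.354.

0.35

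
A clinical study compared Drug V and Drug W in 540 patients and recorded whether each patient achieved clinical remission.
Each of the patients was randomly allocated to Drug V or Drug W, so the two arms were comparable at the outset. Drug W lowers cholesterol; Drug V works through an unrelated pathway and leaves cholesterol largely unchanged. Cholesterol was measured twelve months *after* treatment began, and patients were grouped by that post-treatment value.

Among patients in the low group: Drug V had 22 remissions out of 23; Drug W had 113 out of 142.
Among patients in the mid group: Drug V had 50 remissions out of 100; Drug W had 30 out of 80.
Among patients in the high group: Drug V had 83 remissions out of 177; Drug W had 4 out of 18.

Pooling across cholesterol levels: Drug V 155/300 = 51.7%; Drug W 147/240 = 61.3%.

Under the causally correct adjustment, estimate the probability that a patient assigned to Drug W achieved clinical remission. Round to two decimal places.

0.61

Within every cholesterol level Drug V has the higher rate, yet pooled Drug W does — Simpson's reversal.
Stratifying would compare drugs among patients the drugs themselves sorted into cholesterol groups — a form of selection on an intermediate. The unconditioned pooled rates give the total causal effect.
So P(outcome | do(Drug W)) is just the pooled rate for Drug W: 147/240 = 0.613.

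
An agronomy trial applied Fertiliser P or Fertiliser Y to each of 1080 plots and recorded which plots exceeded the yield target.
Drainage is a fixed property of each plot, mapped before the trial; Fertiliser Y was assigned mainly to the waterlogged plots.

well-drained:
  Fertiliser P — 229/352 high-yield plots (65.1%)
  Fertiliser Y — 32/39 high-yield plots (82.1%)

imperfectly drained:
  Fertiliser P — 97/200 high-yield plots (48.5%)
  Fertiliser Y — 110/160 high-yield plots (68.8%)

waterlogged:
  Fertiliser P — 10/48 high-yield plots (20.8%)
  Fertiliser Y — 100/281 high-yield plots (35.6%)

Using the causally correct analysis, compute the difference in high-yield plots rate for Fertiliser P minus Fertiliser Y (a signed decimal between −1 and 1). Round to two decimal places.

-0.17

Within every field drainage level Fertiliser Y has the higher rate, yet pooled Fertiliser P does — Simpson's reversal.
Here field drainage is a common cause — it drives both which fertiliser a case falls under and the outcome. The crude comparison mixes populations; the stratum-specific rates are the causally relevant ones.
Adjusting over the population distribution of field drainage: 0.362·(0.651−0.821) + 0.333·(0.485−0.688) + 0.305·(0.208−0.356) = -0.174.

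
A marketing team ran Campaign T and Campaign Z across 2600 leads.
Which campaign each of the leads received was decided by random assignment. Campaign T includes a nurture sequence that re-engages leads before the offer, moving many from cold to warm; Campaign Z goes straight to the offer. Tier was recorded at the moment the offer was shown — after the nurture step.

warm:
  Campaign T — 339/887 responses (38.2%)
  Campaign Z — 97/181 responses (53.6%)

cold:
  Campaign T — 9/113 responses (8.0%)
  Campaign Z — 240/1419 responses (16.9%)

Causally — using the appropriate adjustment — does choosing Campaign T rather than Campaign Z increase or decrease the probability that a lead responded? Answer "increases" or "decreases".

increases

Campaign Z is higher inside every engagement tier stratum but Campaign T is higher in aggregate. Whether to stratify depends on how engagement tier relates to the campaign.
Stratifying would compare campaigns among leads the campaigns themselves sorted into engagement tier groups — a form of selection on an intermediate. The unconditioned pooled rates give the total causal effect.
Pooled: Campaign T 34.8% vs Campaign Z 21.1%; Campaign T is higher overall.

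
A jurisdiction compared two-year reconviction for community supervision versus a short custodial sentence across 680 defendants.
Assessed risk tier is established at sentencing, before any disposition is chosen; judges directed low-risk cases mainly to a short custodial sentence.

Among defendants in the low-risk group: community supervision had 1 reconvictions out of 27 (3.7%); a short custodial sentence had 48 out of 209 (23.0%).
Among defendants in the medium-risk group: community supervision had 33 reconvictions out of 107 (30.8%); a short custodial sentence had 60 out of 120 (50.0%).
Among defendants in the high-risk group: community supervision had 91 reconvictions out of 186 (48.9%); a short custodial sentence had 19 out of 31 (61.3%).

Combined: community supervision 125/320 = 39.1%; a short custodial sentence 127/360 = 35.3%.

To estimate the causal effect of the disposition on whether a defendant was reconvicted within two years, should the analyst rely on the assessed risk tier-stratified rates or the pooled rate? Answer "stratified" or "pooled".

stratified

The imbalance in assessed risk tier arose from how defendants were allocated, not from anything the disposition did; and assessed risk tier independently affects the outcome. The pooled gap is confounded — condition on assessed risk tier.
Within each level — low-risk: 3.7% vs 23.0%; medium-risk: 30.8% vs 50.0%; high-risk: 48.9% vs 61.3% — community supervision is lower every time.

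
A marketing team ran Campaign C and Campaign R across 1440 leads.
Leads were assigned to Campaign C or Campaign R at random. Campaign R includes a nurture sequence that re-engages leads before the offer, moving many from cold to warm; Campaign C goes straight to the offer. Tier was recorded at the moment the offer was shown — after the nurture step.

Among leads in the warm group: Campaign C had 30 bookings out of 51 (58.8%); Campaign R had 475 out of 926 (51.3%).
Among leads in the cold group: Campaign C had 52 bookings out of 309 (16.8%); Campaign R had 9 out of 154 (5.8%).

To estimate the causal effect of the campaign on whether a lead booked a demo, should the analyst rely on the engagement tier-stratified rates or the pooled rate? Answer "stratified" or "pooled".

pooled

Engagement tier lies on the pathway campaign → engagement tier → outcome, so adjusting for it blocks the indirect effect. For the total causal effect of campaign, use the unadjusted pooled rates.
Pooled: Campaign C 22.8% vs Campaign R 44.8%; Campaign R is higher overall.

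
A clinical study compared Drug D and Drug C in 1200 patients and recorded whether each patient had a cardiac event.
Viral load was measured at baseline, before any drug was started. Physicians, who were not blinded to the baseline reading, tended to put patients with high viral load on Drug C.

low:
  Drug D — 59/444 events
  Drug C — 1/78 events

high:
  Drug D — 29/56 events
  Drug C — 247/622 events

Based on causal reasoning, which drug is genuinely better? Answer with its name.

Drug C

Drug C is lower inside every viral load stratum but Drug D is lower in aggregate. Whether to stratify depends on how viral load relates to the drug.
Viral load differs across drugs for reasons unrelated to any effect of the drug itself, and it separately predicts the outcome — a classic confounder. We must compare within viral load levels.
Within each level — low: 13.3% vs 1.3%; high: 51.8% vs 39.7% — Drug C is lower every time.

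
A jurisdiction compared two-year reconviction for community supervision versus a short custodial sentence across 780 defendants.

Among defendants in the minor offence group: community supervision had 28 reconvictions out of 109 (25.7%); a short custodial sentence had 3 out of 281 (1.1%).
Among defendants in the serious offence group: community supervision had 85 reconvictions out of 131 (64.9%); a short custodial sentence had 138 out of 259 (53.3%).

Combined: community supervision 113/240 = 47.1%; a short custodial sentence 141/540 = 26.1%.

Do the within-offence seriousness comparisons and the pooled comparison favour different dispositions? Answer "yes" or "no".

Within each offence seriousness level (minor offence 25.7% vs 1.1%; serious offence 64.9% vs 53.3%), a short custodial sentence has the lower rate every time. Pooled: 47.1% vs 26.1% — a short custodial sentence has the lower rate overall. They agree.

no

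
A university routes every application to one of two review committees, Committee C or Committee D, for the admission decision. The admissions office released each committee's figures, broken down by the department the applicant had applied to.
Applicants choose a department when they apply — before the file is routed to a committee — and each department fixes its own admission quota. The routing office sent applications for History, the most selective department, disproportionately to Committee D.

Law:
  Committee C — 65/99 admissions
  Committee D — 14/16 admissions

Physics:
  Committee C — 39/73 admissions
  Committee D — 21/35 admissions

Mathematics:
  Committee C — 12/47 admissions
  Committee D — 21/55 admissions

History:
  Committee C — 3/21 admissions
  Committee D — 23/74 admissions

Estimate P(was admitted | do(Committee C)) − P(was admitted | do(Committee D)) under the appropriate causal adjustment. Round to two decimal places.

-0.15

Within every department level Committee D has the higher rate, yet pooled Committee C does — Simpson's reversal.
Department is set before the review committee has any effect — it is not caused by the review committee — and it independently drives the outcome. That makes it a confounder, so the causal comparison is within department levels.
Adjusting over the population distribution of department: 0.274·(0.657−0.875) + 0.257·(0.534−0.600) + 0.243·(0.255−0.382) + 0.226·(0.143−0.311) = -0.145.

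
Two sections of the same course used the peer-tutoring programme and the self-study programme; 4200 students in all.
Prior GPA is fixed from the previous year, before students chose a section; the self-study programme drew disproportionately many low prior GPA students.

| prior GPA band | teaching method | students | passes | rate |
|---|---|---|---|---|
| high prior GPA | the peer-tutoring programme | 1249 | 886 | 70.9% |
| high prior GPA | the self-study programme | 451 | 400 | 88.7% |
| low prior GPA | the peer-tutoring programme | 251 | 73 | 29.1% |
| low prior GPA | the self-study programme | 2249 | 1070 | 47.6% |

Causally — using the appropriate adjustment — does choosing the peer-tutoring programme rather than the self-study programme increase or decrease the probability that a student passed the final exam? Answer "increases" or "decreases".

decreases

the self-study programme is higher inside every prior GPA band stratum but the peer-tutoring programme is higher in aggregate. Whether to stratify depends on how prior GPA band relates to the teaching method.
Here prior GPA band is a common cause — it drives both which teaching method a case falls under and the outcome. The crude comparison mixes populations; the stratum-specific rates are the causally relevant ones.
Within each level — high prior GPA: 70.9% vs 88.7%; low prior GPA: 29.1% vs 47.6% — the self-study programme is higher every time.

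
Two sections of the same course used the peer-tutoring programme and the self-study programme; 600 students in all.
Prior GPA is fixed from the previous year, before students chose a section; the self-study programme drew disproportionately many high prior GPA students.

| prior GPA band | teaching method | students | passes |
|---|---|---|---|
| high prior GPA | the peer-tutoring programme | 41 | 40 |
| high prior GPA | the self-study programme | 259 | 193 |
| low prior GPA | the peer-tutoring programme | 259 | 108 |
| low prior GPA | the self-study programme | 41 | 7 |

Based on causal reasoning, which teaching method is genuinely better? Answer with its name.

Nothing the teaching method does changes prior GPA band; the imbalance is an allocation artefact. With prior GPA band also predicting the outcome, the pooled figure is confounded, and the within-stratum comparison is the causal one.
Within each level — high prior GPA: 97.6% vs 74.5%; low prior GPA: 41.7% vs 17.1% — the peer-tutoring programme is higher every time.

the peer-tutoring programme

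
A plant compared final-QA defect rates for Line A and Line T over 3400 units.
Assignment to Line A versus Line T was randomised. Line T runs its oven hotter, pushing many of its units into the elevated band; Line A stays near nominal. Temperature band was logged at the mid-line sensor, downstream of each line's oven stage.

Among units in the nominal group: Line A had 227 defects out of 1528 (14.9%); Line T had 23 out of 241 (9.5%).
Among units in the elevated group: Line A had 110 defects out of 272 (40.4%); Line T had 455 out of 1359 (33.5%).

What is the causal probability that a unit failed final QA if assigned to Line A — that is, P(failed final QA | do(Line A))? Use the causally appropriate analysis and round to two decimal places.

0.19

Within every in-process temperature band level Line T has the lower rate, yet pooled Line A does — Simpson's reversal.
Because the line influences in-process temperature band, in-process temperature band is a post-treatment mediator, not a confounder. Stratifying on it would bias the estimate; the causal effect is the crude pooled difference.
So P(outcome | do(Line A)) is just the pooled rate for Line A: 337/1800 = 0.187.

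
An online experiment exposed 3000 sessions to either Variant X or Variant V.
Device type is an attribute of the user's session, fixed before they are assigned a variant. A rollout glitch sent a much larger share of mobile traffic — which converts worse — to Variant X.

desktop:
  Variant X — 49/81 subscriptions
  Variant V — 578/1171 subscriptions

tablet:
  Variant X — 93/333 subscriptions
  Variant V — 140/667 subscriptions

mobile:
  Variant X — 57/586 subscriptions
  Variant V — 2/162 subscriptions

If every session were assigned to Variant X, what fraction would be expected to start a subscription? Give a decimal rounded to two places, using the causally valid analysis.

Variant X is higher inside every device type stratum but Variant V is higher in aggregate. Whether to stratify depends on how device type relates to the variant.
Here device type is a common cause — it drives both which variant a case falls under and the outcome. The crude comparison mixes populations; the stratum-specific rates are the causally relevant ones.
Standardising Variant X to the population device type mix: 0.417·49/81 + 0.333·93/333 + 0.249·57/586 = 0.370.

0.37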